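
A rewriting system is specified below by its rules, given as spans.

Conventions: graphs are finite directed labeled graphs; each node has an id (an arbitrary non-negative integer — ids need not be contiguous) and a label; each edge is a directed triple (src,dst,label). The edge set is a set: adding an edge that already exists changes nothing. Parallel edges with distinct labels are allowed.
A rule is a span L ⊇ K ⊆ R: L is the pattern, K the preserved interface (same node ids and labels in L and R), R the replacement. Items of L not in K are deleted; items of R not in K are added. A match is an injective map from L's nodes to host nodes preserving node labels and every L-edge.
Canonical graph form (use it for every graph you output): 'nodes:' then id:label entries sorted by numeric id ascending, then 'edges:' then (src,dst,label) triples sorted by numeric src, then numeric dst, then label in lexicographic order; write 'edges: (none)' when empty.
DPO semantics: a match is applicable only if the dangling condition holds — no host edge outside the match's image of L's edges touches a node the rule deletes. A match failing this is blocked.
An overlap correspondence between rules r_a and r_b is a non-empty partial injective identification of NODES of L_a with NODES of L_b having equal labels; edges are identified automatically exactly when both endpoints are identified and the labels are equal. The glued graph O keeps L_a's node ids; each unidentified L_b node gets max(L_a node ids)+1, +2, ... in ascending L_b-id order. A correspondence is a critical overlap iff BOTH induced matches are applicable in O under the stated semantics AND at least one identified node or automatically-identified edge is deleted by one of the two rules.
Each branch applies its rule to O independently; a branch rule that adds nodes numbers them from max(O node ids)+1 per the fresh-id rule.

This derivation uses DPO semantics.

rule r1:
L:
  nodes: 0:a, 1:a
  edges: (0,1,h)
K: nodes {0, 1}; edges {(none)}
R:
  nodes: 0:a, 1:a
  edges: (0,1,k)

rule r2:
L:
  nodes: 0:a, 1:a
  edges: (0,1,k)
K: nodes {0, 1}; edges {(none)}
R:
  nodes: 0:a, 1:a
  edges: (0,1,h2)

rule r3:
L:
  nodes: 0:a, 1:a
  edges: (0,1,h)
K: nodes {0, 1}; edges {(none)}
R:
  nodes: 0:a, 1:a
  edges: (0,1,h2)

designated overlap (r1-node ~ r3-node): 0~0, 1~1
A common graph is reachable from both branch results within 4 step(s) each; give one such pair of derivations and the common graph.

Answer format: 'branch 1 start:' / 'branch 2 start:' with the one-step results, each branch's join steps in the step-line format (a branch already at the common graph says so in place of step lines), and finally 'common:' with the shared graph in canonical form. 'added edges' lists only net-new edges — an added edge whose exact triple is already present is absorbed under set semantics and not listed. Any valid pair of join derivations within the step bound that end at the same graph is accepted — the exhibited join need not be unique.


branch 1 start:
nodes: 0:a, 1:a
edges: (0,1,k)
branch 2 start:
nodes: 0:a, 1:a
edges: (0,1,h2)
branch 1 step 1: rule r2; match: 0->0, 1->1; deleted nodes (none); deleted edges (0,1,k); added nodes (none); added edges (0,1,h2); result: nodes: 0:a, 1:a edges: (0,1,h2)
branch 2: already at the common graph (0 steps)
common:
nodes: 0:a, 1:a
edges: (0,1,h2)


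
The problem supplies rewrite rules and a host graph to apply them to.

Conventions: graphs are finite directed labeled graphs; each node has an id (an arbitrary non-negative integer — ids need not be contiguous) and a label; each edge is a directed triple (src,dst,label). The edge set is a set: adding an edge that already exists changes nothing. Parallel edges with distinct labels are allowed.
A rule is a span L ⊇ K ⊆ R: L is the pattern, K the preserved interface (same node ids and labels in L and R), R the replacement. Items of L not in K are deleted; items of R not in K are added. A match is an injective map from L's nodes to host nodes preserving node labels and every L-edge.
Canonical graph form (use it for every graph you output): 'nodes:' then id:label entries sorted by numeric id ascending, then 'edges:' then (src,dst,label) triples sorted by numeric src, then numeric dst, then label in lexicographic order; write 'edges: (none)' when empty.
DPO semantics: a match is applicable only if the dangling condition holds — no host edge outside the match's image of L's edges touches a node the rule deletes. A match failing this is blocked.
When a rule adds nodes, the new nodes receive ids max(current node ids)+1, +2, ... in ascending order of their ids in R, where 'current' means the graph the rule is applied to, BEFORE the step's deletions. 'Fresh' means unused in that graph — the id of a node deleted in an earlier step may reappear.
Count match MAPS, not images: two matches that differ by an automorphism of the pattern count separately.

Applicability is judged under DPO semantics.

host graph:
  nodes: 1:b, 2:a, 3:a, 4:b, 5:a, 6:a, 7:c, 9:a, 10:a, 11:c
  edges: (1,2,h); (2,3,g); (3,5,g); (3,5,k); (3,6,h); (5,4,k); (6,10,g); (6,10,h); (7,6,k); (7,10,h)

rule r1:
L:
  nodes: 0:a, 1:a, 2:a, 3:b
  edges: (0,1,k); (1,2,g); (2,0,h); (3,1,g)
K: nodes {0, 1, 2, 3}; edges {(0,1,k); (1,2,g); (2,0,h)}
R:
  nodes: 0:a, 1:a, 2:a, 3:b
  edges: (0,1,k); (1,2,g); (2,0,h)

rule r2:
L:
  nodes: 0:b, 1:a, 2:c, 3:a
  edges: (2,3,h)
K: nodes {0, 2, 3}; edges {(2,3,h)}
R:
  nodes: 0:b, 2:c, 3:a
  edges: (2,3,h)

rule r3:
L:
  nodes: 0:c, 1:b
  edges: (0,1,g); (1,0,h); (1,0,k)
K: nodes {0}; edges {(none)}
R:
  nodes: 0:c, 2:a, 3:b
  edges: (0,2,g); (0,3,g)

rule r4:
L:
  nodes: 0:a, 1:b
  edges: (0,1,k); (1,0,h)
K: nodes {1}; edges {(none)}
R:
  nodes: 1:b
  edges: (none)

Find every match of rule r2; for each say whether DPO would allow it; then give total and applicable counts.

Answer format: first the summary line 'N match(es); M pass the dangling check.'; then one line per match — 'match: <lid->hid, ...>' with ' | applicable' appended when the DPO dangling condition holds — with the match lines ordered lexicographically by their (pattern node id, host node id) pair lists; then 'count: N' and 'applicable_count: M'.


10 match(es); 2 pass the dangling check.
match: 0->1, 1->2, 2->7, 3->10
match: 0->1, 1->3, 2->7, 3->10
match: 0->1, 1->5, 2->7, 3->10
match: 0->1, 1->6, 2->7, 3->10
match: 0->1, 1->9, 2->7, 3->10 | applicable
match: 0->4, 1->2, 2->7, 3->10
match: 0->4, 1->3, 2->7, 3->10
match: 0->4, 1->5, 2->7, 3->10
match: 0->4, 1->6, 2->7, 3->10
match: 0->4, 1->9, 2->7, 3->10 | applicable
count: 10
applicable_count: 2


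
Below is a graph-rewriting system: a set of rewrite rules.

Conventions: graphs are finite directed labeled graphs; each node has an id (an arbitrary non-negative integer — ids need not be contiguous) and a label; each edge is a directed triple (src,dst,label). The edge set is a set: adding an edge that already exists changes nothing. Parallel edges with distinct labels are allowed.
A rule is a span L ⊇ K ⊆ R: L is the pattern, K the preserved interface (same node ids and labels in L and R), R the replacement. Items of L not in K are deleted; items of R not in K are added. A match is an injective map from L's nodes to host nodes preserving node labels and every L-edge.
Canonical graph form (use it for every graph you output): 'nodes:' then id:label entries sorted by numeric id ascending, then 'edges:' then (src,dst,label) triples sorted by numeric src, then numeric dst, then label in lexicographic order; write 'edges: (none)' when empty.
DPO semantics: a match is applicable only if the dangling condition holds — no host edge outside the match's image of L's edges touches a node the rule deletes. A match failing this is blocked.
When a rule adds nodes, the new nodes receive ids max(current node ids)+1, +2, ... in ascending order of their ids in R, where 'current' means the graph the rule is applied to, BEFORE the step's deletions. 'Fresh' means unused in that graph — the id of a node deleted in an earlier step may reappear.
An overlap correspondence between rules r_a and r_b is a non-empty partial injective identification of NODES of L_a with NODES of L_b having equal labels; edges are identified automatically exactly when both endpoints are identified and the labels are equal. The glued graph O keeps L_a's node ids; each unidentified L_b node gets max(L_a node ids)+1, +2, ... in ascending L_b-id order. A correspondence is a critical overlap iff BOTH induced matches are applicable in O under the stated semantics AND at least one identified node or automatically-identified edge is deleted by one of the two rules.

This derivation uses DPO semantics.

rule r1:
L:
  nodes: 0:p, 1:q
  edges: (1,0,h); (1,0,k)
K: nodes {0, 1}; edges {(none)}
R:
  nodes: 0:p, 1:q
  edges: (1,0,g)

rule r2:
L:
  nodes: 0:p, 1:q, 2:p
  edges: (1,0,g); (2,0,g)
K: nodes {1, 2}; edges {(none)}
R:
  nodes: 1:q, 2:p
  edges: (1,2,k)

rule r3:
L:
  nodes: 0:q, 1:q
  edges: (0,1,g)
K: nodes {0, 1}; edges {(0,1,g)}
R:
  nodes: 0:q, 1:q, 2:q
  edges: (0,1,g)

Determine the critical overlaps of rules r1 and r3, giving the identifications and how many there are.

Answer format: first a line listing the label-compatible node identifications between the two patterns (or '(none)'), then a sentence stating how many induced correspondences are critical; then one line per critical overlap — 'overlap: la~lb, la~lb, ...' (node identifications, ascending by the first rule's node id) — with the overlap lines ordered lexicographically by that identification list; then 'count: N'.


label-compatible node identifications between L(r1) and L(r3): 1~0, 1~1
0 of the induced correspondences are critical overlaps of r1 and r3.
count: 0


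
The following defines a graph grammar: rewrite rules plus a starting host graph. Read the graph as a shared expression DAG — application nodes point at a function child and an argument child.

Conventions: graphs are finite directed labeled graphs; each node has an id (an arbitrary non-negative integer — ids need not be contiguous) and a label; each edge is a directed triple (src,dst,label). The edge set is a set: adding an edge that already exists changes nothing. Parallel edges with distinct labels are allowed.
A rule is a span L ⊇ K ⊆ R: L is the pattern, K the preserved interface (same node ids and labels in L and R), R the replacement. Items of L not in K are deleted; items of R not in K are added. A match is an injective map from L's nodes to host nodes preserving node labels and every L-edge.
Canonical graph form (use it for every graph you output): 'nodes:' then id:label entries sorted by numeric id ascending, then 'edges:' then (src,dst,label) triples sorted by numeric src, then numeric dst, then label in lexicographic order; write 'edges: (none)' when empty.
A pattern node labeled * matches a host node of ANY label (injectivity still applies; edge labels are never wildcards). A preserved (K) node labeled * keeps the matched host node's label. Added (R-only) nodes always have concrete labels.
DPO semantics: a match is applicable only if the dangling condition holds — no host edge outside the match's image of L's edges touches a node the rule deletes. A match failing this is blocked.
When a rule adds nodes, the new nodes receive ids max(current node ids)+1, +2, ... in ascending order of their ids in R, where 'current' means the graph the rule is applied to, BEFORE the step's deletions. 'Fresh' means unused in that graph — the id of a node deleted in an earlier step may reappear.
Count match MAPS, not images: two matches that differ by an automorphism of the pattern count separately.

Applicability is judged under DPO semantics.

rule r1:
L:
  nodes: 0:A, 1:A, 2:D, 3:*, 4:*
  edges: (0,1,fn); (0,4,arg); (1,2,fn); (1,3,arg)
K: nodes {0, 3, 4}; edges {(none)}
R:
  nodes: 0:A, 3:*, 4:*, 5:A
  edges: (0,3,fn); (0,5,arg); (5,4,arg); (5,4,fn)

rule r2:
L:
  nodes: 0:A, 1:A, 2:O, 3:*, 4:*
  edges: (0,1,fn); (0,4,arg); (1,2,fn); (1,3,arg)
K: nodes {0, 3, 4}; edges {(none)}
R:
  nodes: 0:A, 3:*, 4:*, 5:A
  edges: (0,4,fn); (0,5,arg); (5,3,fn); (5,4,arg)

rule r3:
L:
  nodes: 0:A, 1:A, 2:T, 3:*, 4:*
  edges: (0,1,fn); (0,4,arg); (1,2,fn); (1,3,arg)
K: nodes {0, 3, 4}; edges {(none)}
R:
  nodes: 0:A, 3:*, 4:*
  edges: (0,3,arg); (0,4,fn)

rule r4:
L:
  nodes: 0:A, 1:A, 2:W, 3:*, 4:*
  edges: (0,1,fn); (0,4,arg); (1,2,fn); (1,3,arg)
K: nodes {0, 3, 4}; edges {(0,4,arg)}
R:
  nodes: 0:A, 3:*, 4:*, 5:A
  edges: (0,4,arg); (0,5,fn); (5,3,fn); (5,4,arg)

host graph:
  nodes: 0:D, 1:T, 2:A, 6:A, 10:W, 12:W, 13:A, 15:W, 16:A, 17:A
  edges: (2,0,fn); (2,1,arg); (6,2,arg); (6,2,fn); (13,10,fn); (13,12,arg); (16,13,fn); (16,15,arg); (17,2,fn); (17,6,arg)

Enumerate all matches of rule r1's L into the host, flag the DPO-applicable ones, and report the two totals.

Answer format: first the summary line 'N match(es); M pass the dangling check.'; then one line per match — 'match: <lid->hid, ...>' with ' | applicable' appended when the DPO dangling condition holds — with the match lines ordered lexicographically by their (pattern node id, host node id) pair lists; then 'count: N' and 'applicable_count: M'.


1 match(es); 0 pass the dangling check.
match: 0->17, 1->2, 2->0, 3->1, 4->6
count: 1
applicable_count: 0


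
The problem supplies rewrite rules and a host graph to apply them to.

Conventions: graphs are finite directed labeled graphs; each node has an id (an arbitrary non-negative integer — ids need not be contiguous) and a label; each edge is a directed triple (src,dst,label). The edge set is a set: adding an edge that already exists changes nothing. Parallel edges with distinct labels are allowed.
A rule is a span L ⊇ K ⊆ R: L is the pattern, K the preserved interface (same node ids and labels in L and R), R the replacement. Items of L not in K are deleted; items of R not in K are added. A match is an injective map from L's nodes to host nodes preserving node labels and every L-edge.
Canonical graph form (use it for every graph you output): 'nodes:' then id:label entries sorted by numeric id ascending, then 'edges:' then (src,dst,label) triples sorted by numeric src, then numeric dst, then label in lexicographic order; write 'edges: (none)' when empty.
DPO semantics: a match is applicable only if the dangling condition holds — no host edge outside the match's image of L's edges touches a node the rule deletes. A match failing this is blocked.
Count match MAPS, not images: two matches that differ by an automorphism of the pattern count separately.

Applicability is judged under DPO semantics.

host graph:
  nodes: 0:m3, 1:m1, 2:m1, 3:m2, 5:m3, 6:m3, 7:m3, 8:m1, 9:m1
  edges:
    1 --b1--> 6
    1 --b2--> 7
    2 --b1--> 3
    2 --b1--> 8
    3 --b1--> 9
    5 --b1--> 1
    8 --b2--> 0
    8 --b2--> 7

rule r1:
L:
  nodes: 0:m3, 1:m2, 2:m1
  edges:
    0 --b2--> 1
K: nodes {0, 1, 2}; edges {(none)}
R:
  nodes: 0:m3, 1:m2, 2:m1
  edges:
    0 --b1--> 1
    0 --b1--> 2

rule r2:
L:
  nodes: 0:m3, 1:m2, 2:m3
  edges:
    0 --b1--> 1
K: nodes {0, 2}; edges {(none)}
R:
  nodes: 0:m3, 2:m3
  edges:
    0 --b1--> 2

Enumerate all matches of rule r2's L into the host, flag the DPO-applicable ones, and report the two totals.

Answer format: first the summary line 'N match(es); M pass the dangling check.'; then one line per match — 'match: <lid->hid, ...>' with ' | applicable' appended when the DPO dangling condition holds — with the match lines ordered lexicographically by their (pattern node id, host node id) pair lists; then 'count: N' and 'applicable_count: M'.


0 match(es); 0 pass the dangling check.
count: 0
applicable_count: 0


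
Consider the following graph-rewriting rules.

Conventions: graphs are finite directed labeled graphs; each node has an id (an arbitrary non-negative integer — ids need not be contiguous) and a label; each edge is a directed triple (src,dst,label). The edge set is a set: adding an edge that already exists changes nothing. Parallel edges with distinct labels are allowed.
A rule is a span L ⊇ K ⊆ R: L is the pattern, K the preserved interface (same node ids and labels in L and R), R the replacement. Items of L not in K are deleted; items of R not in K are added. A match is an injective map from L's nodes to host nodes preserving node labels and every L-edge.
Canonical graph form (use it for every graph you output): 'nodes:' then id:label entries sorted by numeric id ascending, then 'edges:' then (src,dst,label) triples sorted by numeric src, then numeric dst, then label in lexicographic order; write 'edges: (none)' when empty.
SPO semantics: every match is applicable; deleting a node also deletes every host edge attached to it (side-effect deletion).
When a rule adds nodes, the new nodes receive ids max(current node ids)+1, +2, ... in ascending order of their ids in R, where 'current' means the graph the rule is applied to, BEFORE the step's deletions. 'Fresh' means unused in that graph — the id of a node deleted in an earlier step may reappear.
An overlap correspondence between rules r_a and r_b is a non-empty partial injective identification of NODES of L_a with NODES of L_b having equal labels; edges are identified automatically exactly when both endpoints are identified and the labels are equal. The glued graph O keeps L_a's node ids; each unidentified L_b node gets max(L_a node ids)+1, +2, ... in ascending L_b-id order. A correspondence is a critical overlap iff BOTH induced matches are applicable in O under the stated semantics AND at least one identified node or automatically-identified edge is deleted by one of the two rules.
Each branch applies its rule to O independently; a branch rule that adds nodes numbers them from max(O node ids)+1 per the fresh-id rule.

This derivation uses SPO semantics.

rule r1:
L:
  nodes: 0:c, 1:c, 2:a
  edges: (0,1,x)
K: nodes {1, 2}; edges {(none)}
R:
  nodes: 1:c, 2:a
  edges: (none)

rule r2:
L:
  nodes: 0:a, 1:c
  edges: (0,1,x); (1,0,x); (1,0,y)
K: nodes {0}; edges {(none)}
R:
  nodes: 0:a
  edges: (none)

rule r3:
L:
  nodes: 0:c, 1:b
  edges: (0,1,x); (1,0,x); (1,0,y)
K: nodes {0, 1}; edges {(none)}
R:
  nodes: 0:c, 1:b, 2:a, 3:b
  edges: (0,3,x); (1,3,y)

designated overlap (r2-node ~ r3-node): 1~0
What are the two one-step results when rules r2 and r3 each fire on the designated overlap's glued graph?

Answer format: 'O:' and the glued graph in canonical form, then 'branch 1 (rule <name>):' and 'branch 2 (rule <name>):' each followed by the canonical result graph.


O:
nodes: 0:a, 1:c, 2:b
edges: (0,1,x); (1,0,x); (1,0,y); (1,2,x); (2,1,x); (2,1,y)
branch 1 (rule r2):
nodes: 0:a, 2:b
edges: (none)
branch 2 (rule r3):
nodes: 0:a, 1:c, 2:b, 3:a, 4:b
edges: (0,1,x); (1,0,x); (1,0,y); (1,4,x); (2,4,y)


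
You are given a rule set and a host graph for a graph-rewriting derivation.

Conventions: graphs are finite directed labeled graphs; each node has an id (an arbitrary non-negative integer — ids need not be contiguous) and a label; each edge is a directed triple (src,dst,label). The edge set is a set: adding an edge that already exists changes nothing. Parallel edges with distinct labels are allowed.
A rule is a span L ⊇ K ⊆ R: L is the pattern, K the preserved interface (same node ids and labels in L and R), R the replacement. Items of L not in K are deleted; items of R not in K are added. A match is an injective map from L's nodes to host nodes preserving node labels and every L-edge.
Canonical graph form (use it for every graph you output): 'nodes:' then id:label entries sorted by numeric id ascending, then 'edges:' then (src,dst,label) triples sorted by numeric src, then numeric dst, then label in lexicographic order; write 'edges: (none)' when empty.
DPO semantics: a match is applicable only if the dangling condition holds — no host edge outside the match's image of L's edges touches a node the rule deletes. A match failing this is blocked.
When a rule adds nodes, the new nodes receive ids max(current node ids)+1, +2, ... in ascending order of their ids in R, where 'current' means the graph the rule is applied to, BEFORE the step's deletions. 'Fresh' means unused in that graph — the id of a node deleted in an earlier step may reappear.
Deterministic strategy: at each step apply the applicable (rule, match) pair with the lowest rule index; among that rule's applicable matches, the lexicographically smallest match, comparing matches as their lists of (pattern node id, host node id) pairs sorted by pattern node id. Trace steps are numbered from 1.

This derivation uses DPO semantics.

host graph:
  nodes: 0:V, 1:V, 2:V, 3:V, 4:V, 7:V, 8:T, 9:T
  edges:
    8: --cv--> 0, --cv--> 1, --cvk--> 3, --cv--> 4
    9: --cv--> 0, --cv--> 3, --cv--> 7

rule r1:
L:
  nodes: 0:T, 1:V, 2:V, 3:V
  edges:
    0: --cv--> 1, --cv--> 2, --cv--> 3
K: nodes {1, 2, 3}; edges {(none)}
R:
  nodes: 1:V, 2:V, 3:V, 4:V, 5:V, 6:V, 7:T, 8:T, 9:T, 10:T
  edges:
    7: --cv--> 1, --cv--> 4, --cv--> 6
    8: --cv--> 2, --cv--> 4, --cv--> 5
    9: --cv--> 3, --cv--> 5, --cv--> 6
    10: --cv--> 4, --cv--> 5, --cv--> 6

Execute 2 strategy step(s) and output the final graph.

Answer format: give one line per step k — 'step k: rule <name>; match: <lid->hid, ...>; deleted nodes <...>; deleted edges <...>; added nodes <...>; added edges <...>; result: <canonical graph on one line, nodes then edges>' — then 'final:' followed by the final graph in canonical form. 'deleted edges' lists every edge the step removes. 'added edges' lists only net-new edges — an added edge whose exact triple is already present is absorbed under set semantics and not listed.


step 1: rule r1; match: 0->9, 1->0, 2->3, 3->7; deleted nodes 9; deleted edges (9,0,cv); (9,3,cv); (9,7,cv); added nodes 10, 11, 12, 13, 14, 15, 16; added edges (13,0,cv); (13,10,cv); (13,12,cv); (14,3,cv); (14,10,cv); (14,11,cv); (15,7,cv); (15,11,cv); (15,12,cv); (16,10,cv); (16,11,cv); (16,12,cv); result: nodes: 0:V, 1:V, 2:V, 3:V, 4:V, 7:V, 8:T, 10:V, 11:V, 12:V, 13:T, 14:T, 15:T, 16:T edges: (8,0,cv); (8,1,cv); (8,3,cvk); (8,4,cv); (13,0,cv); (13,10,cv); (13,12,cv); (14,3,cv); (14,10,cv); (14,11,cv); (15,7,cv); (15,11,cv); (15,12,cv); (16,10,cv); (16,11,cv); (16,12,cv)
step 2: rule r1; match: 0->13, 1->0, 2->10, 3->12; deleted nodes 13; deleted edges (13,0,cv); (13,10,cv); (13,12,cv); added nodes 17, 18, 19, 20, 21, 22, 23; added edges (20,0,cv); (20,17,cv); (20,19,cv); (21,10,cv); (21,17,cv); (21,18,cv); (22,12,cv); (22,18,cv); (22,19,cv); (23,17,cv); (23,18,cv); (23,19,cv); result: nodes: 0:V, 1:V, 2:V, 3:V, 4:V, 7:V, 8:T, 10:V, 11:V, 12:V, 14:T, 15:T, 16:T, 17:V, 18:V, 19:V, 20:T, 21:T, 22:T, 23:T edges: (8,0,cv); (8,1,cv); (8,3,cvk); (8,4,cv); (14,3,cv); (14,10,cv); (14,11,cv); (15,7,cv); (15,11,cv); (15,12,cv); (16,10,cv); (16,11,cv); (16,12,cv); (20,0,cv); (20,17,cv); (20,19,cv); (21,10,cv); (21,17,cv); (21,18,cv); (22,12,cv); (22,18,cv); (22,19,cv); (23,17,cv); (23,18,cv); (23,19,cv)
final:
nodes: 0:V, 1:V, 2:V, 3:V, 4:V, 7:V, 8:T, 10:V, 11:V, 12:V, 14:T, 15:T, 16:T, 17:V, 18:V, 19:V, 20:T, 21:T, 22:T, 23:T
edges: (8,0,cv); (8,1,cv); (8,3,cvk); (8,4,cv); (14,3,cv); (14,10,cv); (14,11,cv); (15,7,cv); (15,11,cv); (15,12,cv); (16,10,cv); (16,11,cv); (16,12,cv); (20,0,cv); (20,17,cv); (20,19,cv); (21,10,cv); (21,17,cv); (21,18,cv); (22,12,cv); (22,18,cv); (22,19,cv); (23,17,cv); (23,18,cv); (23,19,cv)


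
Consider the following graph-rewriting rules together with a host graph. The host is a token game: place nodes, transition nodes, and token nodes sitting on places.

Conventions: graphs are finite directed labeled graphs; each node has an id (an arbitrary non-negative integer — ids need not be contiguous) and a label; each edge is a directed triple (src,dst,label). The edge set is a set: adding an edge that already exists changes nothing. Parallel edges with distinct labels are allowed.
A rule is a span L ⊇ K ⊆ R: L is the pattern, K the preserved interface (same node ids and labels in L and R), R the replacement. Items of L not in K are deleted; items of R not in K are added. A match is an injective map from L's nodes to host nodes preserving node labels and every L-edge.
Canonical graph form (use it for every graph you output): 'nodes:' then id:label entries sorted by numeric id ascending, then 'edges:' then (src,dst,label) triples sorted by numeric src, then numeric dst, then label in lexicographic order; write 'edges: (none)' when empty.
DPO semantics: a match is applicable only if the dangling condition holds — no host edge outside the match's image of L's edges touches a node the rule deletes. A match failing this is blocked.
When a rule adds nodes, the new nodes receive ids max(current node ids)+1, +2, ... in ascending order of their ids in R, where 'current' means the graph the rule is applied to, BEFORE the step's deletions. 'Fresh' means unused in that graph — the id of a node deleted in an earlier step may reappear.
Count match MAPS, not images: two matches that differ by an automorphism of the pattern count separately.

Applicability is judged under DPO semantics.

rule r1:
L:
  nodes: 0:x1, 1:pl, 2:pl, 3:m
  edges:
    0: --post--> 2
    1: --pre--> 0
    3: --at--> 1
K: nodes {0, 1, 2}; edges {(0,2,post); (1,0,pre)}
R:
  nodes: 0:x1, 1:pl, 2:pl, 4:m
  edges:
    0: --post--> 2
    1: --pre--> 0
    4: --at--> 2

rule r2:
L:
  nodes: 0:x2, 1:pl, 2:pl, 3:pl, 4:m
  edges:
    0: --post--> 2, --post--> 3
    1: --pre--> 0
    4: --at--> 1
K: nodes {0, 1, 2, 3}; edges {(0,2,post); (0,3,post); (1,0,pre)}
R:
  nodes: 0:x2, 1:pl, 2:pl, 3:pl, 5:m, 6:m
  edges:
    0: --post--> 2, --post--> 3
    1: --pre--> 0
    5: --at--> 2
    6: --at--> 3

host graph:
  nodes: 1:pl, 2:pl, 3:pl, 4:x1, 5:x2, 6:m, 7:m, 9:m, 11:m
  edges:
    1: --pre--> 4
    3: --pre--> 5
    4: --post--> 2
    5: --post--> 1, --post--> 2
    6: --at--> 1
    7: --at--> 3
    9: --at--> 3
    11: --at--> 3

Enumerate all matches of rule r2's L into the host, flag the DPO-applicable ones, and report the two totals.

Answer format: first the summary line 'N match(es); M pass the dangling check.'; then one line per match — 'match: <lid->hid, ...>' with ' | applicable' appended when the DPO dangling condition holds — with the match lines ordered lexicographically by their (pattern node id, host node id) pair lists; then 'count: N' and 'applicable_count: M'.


6 match(es); 6 pass the dangling check.
match: 0->5, 1->3, 2->1, 3->2, 4->7 | applicable
match: 0->5, 1->3, 2->1, 3->2, 4->9 | applicable
match: 0->5, 1->3, 2->1, 3->2, 4->11 | applicable
match: 0->5, 1->3, 2->2, 3->1, 4->7 | applicable
match: 0->5, 1->3, 2->2, 3->1, 4->9 | applicable
match: 0->5, 1->3, 2->2, 3->1, 4->11 | applicable
count: 6
applicable_count: 6


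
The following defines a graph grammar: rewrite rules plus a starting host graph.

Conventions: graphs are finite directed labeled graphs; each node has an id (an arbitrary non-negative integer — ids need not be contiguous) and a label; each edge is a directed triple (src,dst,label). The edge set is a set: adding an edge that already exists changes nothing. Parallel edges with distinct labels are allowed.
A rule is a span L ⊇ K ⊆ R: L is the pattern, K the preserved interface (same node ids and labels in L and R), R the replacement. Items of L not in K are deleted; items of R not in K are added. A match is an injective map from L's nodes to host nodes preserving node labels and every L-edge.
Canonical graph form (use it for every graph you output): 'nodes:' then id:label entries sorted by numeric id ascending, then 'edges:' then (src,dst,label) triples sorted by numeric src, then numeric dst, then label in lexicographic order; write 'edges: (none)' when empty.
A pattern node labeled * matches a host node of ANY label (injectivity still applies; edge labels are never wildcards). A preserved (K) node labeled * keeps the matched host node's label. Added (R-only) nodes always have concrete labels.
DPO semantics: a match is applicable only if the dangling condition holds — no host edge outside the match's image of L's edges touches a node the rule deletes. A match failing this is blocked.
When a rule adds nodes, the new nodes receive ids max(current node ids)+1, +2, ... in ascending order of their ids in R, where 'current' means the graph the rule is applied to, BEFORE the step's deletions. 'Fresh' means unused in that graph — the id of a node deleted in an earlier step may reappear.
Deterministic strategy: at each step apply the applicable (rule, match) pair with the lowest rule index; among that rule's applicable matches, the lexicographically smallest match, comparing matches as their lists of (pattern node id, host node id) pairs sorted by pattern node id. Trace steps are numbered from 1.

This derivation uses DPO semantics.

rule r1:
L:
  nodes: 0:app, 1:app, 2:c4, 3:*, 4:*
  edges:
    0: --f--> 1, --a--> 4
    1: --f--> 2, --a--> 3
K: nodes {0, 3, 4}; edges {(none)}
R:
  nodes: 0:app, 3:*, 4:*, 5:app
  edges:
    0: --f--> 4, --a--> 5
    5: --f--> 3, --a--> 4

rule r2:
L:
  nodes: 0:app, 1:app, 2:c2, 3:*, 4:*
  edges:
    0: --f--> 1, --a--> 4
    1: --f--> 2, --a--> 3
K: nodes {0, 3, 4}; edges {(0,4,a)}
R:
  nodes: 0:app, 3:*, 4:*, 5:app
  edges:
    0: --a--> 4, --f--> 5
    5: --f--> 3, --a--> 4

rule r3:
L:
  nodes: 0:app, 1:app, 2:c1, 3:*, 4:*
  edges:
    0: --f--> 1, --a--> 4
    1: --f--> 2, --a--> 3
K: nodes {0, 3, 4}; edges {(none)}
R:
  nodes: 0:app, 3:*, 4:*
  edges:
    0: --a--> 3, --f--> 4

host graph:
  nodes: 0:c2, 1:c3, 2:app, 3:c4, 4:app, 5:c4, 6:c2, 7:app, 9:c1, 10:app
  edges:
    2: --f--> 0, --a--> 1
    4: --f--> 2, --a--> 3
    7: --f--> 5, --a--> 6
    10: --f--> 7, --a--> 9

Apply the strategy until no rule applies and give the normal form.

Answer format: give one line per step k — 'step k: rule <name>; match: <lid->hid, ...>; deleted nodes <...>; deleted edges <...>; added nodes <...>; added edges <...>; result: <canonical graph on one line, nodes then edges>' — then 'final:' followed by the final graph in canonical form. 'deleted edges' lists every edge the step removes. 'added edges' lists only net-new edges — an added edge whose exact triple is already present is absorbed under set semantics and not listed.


step 1: rule r1; match: 0->10, 1->7, 2->5, 3->6, 4->9; deleted nodes 5, 7; deleted edges (7,5,f); (7,6,a); (10,7,f); (10,9,a); added nodes 11; added edges (10,9,f); (10,11,a); (11,6,f); (11,9,a); result: nodes: 0:c2, 1:c3, 2:app, 3:c4, 4:app, 6:c2, 9:c1, 10:app, 11:app edges: (2,0,f); (2,1,a); (4,2,f); (4,3,a); (10,9,f); (10,11,a); (11,6,f); (11,9,a)
step 2: rule r2; match: 0->4, 1->2, 2->0, 3->1, 4->3; deleted nodes 0, 2; deleted edges (2,0,f); (2,1,a); (4,2,f); added nodes 12; added edges (4,12,f); (12,1,f); (12,3,a); result: nodes: 1:c3, 3:c4, 4:app, 6:c2, 9:c1, 10:app, 11:app, 12:app edges: (4,3,a); (4,12,f); (10,9,f); (10,11,a); (11,6,f); (11,9,a); (12,1,f); (12,3,a)
final:
nodes: 1:c3, 3:c4, 4:app, 6:c2, 9:c1, 10:app, 11:app, 12:app
edges: (4,3,a); (4,12,f); (10,9,f); (10,11,a); (11,6,f); (11,9,a); (12,1,f); (12,3,a)


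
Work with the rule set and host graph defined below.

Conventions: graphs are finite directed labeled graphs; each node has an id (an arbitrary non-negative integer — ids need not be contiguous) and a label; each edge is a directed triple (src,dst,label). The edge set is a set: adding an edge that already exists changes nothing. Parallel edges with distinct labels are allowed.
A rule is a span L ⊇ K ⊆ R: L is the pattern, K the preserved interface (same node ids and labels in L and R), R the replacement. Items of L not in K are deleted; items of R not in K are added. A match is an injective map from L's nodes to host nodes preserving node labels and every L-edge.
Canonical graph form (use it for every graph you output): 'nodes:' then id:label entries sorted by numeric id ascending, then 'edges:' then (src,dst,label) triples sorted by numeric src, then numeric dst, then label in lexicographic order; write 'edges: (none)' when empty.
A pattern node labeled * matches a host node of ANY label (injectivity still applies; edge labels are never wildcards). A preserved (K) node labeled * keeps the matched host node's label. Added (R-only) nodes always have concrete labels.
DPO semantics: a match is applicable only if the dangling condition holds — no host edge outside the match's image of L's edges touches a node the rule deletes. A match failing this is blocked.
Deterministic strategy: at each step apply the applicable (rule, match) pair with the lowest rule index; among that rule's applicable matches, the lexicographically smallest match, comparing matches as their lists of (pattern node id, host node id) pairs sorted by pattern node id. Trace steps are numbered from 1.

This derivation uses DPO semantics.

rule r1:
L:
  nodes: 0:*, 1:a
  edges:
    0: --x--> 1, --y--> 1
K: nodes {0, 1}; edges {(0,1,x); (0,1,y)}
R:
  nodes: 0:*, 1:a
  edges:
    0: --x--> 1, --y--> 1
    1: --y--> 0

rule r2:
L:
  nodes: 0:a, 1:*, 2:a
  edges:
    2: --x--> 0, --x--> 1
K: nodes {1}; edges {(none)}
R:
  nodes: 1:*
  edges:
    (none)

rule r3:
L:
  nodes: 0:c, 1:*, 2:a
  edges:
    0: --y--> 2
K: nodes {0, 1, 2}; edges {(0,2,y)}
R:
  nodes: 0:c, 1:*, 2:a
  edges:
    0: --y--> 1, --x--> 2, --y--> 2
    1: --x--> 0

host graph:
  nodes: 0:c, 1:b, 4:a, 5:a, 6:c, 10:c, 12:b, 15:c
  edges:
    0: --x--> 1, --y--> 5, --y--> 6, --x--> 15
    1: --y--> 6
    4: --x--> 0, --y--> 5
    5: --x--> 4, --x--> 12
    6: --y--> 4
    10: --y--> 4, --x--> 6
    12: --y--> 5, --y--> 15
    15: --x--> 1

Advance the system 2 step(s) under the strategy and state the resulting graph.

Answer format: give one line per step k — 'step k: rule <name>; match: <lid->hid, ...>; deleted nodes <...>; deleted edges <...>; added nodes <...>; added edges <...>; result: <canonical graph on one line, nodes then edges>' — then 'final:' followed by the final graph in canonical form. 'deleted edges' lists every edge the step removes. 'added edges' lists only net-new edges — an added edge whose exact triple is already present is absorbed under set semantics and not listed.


step 1: rule r3; match: 0->0, 1->1, 2->5; deleted nodes (none); deleted edges (none); added nodes (none); added edges (0,1,y); (0,5,x); (1,0,x); result: nodes: 0:c, 1:b, 4:a, 5:a, 6:c, 10:c, 12:b, 15:c edges: (0,1,x); (0,1,y); (0,5,x); (0,5,y); (0,6,y); (0,15,x); (1,0,x); (1,6,y); (4,0,x); (4,5,y); (5,4,x); (5,12,x); (6,4,y); (10,4,y); (10,6,x); (12,5,y); (12,15,y); (15,1,x)
step 2: rule r1; match: 0->0, 1->5; deleted nodes (none); deleted edges (none); added nodes (none); added edges (5,0,y); result: nodes: 0:c, 1:b, 4:a, 5:a, 6:c, 10:c, 12:b, 15:c edges: (0,1,x); (0,1,y); (0,5,x); (0,5,y); (0,6,y); (0,15,x); (1,0,x); (1,6,y); (4,0,x); (4,5,y); (5,0,y); (5,4,x); (5,12,x); (6,4,y); (10,4,y); (10,6,x); (12,5,y); (12,15,y); (15,1,x)
final:
nodes: 0:c, 1:b, 4:a, 5:a, 6:c, 10:c, 12:b, 15:c
edges: (0,1,x); (0,1,y); (0,5,x); (0,5,y); (0,6,y); (0,15,x); (1,0,x); (1,6,y); (4,0,x); (4,5,y); (5,0,y); (5,4,x); (5,12,x); (6,4,y); (10,4,y); (10,6,x); (12,5,y); (12,15,y); (15,1,x)


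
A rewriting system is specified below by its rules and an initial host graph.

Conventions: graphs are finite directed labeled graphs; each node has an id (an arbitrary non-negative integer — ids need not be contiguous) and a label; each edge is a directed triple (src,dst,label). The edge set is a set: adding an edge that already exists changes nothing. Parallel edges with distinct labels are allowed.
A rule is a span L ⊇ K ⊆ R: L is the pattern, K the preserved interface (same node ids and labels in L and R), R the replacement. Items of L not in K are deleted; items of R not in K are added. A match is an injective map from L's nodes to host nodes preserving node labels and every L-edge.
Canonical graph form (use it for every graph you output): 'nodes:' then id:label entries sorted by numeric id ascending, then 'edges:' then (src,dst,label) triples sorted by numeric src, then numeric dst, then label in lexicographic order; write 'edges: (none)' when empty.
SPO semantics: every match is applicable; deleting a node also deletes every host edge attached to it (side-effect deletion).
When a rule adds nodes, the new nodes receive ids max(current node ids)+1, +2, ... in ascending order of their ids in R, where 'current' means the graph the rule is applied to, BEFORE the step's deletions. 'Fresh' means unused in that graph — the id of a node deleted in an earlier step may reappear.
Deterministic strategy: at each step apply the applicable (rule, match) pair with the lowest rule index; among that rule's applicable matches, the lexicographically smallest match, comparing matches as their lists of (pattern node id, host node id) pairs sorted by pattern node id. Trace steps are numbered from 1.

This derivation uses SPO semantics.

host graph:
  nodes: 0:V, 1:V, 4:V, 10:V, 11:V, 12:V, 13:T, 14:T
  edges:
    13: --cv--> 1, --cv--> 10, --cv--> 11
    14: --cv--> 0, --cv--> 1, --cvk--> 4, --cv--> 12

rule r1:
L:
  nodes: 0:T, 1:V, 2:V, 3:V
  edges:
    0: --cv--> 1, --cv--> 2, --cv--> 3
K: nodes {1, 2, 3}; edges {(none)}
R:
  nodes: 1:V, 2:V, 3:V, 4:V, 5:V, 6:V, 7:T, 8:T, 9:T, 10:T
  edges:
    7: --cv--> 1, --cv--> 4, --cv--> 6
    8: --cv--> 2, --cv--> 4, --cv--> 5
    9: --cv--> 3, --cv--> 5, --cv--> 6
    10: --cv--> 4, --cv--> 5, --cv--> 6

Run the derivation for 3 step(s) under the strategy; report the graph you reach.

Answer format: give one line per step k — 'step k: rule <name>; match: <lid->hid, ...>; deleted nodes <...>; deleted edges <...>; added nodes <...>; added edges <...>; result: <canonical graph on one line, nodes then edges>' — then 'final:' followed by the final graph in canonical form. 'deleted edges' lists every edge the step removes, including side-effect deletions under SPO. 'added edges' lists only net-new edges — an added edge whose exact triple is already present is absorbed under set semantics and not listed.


step 1: rule r1; match: 0->13, 1->1, 2->10, 3->11; deleted nodes 13; deleted edges (13,1,cv); (13,10,cv); (13,11,cv); added nodes 15, 16, 17, 18, 19, 20, 21; added edges (18,1,cv); (18,15,cv); (18,17,cv); (19,10,cv); (19,15,cv); (19,16,cv); (20,11,cv); (20,16,cv); (20,17,cv); (21,15,cv); (21,16,cv); (21,17,cv); result: nodes: 0:V, 1:V, 4:V, 10:V, 11:V, 12:V, 14:T, 15:V, 16:V, 17:V, 18:T, 19:T, 20:T, 21:T edges: (14,0,cv); (14,1,cv); (14,4,cvk); (14,12,cv); (18,1,cv); (18,15,cv); (18,17,cv); (19,10,cv); (19,15,cv); (19,16,cv); (20,11,cv); (20,16,cv); (20,17,cv); (21,15,cv); (21,16,cv); (21,17,cv)
step 2: rule r1; match: 0->14, 1->0, 2->1, 3->12; deleted nodes 14; deleted edges (14,0,cv); (14,1,cv); (14,4,cvk); (14,12,cv); added nodes 22, 23, 24, 25, 26, 27, 28; added edges (25,0,cv); (25,22,cv); (25,24,cv); (26,1,cv); (26,22,cv); (26,23,cv); (27,12,cv); (27,23,cv); (27,24,cv); (28,22,cv); (28,23,cv); (28,24,cv); result: nodes: 0:V, 1:V, 4:V, 10:V, 11:V, 12:V, 15:V, 16:V, 17:V, 18:T, 19:T, 20:T, 21:T, 22:V, 23:V, 24:V, 25:T, 26:T, 27:T, 28:T edges: (18,1,cv); (18,15,cv); (18,17,cv); (19,10,cv); (19,15,cv); (19,16,cv); (20,11,cv); (20,16,cv); (20,17,cv); (21,15,cv); (21,16,cv); (21,17,cv); (25,0,cv); (25,22,cv); (25,24,cv); (26,1,cv); (26,22,cv); (26,23,cv); (27,12,cv); (27,23,cv); (27,24,cv); (28,22,cv); (28,23,cv); (28,24,cv)
step 3: rule r1; match: 0->18, 1->1, 2->15, 3->17; deleted nodes 18; deleted edges (18,1,cv); (18,15,cv); (18,17,cv); added nodes 29, 30, 31, 32, 33, 34, 35; added edges (32,1,cv); (32,29,cv); (32,31,cv); (33,15,cv); (33,29,cv); (33,30,cv); (34,17,cv); (34,30,cv); (34,31,cv); (35,29,cv); (35,30,cv); (35,31,cv); result: nodes: 0:V, 1:V, 4:V, 10:V, 11:V, 12:V, 15:V, 16:V, 17:V, 19:T, 20:T, 21:T, 22:V, 23:V, 24:V, 25:T, 26:T, 27:T, 28:T, 29:V, 30:V, 31:V, 32:T, 33:T, 34:T, 35:T edges: (19,10,cv); (19,15,cv); (19,16,cv); (20,11,cv); (20,16,cv); (20,17,cv); (21,15,cv); (21,16,cv); (21,17,cv); (25,0,cv); (25,22,cv); (25,24,cv); (26,1,cv); (26,22,cv); (26,23,cv); (27,12,cv); (27,23,cv); (27,24,cv); (28,22,cv); (28,23,cv); (28,24,cv); (32,1,cv); (32,29,cv); (32,31,cv); (33,15,cv); (33,29,cv); (33,30,cv); (34,17,cv); (34,30,cv); (34,31,cv); (35,29,cv); (35,30,cv); (35,31,cv)
final:
nodes: 0:V, 1:V, 4:V, 10:V, 11:V, 12:V, 15:V, 16:V, 17:V, 19:T, 20:T, 21:T, 22:V, 23:V, 24:V, 25:T, 26:T, 27:T, 28:T, 29:V, 30:V, 31:V, 32:T, 33:T, 34:T, 35:T
edges: (19,10,cv); (19,15,cv); (19,16,cv); (20,11,cv); (20,16,cv); (20,17,cv); (21,15,cv); (21,16,cv); (21,17,cv); (25,0,cv); (25,22,cv); (25,24,cv); (26,1,cv); (26,22,cv); (26,23,cv); (27,12,cv); (27,23,cv); (27,24,cv); (28,22,cv); (28,23,cv); (28,24,cv); (32,1,cv); (32,29,cv); (32,31,cv); (33,15,cv); (33,29,cv); (33,30,cv); (34,17,cv); (34,30,cv); (34,31,cv); (35,29,cv); (35,30,cv); (35,31,cv)
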